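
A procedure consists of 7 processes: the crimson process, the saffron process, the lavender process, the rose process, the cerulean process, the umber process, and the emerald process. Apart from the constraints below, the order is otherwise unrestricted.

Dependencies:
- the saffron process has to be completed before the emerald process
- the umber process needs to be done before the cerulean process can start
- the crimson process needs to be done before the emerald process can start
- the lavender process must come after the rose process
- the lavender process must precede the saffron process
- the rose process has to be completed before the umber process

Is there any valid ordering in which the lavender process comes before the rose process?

There is a dependency chain the rose process → the lavender process, so the lavender process always comes after the rose process.
So no valid ordering can have the lavender process before the rose process.

No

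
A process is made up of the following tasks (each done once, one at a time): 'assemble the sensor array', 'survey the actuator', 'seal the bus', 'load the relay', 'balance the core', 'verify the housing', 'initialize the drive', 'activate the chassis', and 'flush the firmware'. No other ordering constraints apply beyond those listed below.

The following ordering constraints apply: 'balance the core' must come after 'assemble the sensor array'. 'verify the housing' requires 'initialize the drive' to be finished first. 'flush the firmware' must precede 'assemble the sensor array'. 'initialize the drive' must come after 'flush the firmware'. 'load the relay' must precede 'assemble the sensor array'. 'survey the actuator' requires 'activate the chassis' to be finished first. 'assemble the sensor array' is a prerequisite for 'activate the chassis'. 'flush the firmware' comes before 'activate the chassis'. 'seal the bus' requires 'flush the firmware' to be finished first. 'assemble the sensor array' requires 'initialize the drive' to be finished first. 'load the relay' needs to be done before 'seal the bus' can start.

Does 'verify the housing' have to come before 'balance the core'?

No

Nothing in the constraints links 'verify the housing' and 'balance the core'; they are unordered relative to each other.
There exist valid orderings with 'balance the core' before 'verify the housing', so 'verify the housing' is not required to come first.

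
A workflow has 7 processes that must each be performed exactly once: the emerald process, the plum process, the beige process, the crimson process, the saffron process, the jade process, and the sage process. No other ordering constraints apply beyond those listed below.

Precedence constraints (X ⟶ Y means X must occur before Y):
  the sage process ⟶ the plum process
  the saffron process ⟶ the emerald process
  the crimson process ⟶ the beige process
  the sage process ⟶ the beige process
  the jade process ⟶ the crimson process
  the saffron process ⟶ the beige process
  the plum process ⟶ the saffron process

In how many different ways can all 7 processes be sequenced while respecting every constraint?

The processes with no prerequisites are the jade process, the sage process; any of them can be placed first.
Counting all ways to extend the partial order to a total order gives 25.

25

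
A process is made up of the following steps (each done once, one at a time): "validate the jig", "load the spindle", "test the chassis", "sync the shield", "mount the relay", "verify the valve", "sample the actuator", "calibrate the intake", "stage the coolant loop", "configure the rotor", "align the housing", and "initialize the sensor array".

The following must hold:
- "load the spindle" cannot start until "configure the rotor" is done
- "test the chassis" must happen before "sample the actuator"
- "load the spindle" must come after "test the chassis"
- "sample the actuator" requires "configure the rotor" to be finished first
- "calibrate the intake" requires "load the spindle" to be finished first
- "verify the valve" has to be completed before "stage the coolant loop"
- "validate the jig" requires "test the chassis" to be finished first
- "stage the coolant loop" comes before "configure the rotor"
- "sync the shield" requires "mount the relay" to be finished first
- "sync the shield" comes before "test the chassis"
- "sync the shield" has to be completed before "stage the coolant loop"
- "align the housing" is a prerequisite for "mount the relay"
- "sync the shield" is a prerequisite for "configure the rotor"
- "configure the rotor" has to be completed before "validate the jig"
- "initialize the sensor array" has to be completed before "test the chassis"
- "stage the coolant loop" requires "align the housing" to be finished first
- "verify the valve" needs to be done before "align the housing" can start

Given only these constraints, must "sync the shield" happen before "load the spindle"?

Yes

Tracing the constraints gives a chain: "sync the shield" → "configure the rotor" → "load the spindle".
Hence "sync the shield" necessarily comes before "load the spindle".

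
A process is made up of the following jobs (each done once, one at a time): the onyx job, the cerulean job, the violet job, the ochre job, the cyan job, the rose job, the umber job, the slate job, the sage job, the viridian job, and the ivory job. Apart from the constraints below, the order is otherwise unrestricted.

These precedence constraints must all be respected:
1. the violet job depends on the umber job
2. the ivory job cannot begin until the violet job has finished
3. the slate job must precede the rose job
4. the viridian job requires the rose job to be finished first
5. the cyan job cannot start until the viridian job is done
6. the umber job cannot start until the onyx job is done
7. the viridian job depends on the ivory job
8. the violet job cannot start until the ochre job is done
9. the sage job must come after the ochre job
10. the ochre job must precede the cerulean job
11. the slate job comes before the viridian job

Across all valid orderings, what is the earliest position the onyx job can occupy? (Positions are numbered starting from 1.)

1

Nothing is required before the onyx job; it can be the very first job.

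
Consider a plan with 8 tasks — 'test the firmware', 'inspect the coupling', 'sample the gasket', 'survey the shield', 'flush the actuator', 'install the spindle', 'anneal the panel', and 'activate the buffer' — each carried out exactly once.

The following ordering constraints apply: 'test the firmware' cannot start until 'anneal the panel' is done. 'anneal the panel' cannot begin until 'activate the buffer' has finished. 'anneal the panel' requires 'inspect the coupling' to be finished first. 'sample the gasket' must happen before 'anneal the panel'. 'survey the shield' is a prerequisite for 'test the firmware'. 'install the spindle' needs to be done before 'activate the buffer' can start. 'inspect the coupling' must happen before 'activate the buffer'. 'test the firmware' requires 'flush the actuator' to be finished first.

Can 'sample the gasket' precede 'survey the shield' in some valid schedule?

Yes

No chain of constraints runs from 'survey the shield' to 'sample the gasket', so 'survey the shield' is not required to come first.
That means at least one valid schedule has 'sample the gasket' before 'survey the shield'.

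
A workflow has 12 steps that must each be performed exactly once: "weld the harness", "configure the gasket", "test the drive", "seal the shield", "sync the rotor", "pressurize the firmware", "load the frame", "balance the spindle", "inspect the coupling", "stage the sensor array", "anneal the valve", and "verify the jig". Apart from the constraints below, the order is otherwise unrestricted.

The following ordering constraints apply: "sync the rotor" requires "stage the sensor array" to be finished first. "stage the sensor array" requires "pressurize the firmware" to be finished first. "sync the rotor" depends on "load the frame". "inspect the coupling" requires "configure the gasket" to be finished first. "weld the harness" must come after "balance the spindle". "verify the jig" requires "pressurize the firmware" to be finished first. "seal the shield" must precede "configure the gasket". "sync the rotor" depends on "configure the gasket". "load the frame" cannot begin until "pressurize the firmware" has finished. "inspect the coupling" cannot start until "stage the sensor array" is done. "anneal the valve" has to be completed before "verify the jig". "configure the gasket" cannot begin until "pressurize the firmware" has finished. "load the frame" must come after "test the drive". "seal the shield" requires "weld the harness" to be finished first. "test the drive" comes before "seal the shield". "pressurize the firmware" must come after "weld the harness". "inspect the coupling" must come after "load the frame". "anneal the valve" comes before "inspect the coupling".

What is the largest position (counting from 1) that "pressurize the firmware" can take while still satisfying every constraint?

6

Following every chain forward from "pressurize the firmware", the steps that must come later are "configure the gasket", "sync the rotor", "load the frame", "inspect the coupling", "stage the sensor array", "verify the jig" — 6 of them.
So at least 6 steps follow "pressurize the firmware", putting "pressurize the firmware" no later than position 6. That position is achievable by scheduling everything else first.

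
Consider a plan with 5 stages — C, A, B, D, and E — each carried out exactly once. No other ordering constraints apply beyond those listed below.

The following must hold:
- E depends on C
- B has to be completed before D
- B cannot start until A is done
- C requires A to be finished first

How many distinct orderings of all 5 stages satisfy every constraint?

6

A is the only stage with nothing required before it, so every ordering starts there.
Systematically extending each partial ordering one stage at a time and counting, there are 6 complete orderings.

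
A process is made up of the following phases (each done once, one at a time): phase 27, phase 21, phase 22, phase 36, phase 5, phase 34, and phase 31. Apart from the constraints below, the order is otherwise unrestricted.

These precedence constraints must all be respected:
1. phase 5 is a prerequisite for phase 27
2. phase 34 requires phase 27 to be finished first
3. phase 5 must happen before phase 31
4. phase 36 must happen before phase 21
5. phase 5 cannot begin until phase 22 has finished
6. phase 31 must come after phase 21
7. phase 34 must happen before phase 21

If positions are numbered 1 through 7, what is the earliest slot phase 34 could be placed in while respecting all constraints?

The phases that are forced before phase 34, directly or transitively, are phase 27, phase 22, phase 5. That's 3 phases.
So at minimum 3 phases come before phase 34, putting phase 34 no earlier than position 4. That position is achievable by scheduling exactly those predecessors first.

4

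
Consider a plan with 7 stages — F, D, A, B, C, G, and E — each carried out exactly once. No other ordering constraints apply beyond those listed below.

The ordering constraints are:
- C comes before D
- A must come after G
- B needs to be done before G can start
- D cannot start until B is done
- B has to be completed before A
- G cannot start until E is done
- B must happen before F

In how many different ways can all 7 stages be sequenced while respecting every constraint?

134

3 stages have no prerequisites (B, C, E), so any of them could come first.
Enumerating by repeatedly choosing an available stage (one whose prerequisites are all placed) gives 134 distinct complete orderings.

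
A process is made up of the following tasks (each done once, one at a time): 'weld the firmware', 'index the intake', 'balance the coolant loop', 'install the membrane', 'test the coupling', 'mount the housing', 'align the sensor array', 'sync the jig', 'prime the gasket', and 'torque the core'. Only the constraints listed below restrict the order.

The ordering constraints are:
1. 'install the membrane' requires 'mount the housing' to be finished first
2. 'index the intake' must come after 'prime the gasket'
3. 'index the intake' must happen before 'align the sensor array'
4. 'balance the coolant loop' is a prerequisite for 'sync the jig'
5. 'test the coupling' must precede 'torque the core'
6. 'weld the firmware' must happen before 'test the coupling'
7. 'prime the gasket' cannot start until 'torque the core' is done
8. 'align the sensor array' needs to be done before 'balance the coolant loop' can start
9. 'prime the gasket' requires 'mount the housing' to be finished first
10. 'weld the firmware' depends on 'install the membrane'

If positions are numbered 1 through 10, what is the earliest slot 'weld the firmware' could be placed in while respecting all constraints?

3

The tasks that are forced before 'weld the firmware', directly or transitively, are 'install the membrane', 'mount the housing'. That's 2 tasks.
With 2 mandatory predecessors, the earliest 'weld the firmware' can sit is position 2+1 = 3, and placing just those 2 first achieves it.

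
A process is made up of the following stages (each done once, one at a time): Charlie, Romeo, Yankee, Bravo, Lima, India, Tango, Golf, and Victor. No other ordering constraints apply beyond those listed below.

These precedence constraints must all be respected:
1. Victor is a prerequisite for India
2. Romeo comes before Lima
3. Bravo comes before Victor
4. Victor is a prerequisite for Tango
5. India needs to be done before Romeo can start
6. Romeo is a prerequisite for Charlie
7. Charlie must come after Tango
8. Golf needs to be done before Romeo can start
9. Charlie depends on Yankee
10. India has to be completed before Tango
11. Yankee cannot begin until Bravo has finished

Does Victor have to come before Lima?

Yes

Chaining the stated constraints: Victor → India → Romeo → Lima.
So Victor must precede Lima in any valid ordering.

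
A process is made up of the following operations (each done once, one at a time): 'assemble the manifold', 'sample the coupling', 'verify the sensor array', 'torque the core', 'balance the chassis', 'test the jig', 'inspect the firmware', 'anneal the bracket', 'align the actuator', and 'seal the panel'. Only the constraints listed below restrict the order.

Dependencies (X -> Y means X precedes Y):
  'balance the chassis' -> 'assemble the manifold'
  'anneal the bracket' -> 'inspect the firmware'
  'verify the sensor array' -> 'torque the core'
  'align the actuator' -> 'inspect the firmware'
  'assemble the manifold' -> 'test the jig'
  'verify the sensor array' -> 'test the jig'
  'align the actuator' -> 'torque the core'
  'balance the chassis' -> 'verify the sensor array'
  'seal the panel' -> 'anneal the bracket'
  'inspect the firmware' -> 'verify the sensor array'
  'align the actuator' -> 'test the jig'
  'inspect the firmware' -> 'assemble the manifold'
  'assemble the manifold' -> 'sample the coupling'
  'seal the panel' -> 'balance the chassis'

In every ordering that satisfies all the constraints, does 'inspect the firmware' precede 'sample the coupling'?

Yes

Tracing the constraints gives a chain: 'inspect the firmware' → 'assemble the manifold' → 'sample the coupling'.
So 'inspect the firmware' must precede 'sample the coupling' in any valid ordering.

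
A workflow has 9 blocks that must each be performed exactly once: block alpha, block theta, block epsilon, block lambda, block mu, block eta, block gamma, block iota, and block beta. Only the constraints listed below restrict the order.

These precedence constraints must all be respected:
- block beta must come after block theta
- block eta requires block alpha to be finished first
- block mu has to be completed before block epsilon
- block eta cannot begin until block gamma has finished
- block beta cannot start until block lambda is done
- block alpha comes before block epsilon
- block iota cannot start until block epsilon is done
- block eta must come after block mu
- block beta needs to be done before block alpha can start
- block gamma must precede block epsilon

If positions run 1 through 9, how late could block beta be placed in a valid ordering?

5

Every block that must follow block beta has to come after it. Tracing all chains starting from block beta, those blocks are: block alpha, block epsilon, block eta, block iota — 4 in total.
So at least 4 blocks follow block beta, putting block beta no later than position 5. That position is achievable by scheduling everything else first.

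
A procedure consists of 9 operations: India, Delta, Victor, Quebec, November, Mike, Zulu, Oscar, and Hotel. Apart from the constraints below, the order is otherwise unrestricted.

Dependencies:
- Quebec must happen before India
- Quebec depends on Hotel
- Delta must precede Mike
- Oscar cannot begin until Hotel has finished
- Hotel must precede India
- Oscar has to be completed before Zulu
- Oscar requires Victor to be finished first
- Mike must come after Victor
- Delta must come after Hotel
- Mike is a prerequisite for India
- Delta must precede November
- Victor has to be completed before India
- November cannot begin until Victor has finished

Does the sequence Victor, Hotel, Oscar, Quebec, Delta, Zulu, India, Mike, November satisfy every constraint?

No

The sequence places India ahead of Mike.
But one of the constraints requires Mike before India, so this ordering violates it.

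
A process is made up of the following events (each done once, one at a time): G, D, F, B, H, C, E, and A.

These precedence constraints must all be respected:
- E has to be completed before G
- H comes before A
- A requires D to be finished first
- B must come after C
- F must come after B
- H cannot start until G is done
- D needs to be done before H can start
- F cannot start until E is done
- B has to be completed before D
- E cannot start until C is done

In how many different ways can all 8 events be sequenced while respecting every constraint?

C is the only event with nothing required before it, so every ordering starts there.
Enumerating by repeatedly choosing an available event (one whose prerequisites are all placed) gives 28 distinct complete orderings.

28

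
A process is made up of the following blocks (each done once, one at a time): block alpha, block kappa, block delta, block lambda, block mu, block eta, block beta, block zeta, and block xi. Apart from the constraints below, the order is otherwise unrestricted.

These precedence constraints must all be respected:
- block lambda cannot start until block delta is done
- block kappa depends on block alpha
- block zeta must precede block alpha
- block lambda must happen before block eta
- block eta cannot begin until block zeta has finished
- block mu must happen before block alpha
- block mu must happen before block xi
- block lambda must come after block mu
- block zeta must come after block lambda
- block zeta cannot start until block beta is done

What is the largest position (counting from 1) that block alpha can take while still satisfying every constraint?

8

The only block forced after block alpha (directly or by a chain) is block kappa.
With 1 mandatory successor out of 9 blocks total, the latest slot for block alpha is 9−1 = 8, and it's reachable by doing all non-successors before block alpha.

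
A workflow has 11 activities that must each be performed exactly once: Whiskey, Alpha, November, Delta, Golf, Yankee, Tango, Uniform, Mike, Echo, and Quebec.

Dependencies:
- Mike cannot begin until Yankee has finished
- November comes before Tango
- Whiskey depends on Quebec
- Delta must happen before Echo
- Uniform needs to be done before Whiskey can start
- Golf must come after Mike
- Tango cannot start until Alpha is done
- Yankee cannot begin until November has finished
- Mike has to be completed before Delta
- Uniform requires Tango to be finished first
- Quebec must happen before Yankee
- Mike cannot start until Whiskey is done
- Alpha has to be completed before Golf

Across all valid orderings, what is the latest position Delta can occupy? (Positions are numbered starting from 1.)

The only activity forced after Delta (directly or by a chain) is Echo.
With 1 mandatory successor out of 11 activities total, the latest slot for Delta is 11−1 = 10, and it's reachable by doing all non-successors before Delta.

10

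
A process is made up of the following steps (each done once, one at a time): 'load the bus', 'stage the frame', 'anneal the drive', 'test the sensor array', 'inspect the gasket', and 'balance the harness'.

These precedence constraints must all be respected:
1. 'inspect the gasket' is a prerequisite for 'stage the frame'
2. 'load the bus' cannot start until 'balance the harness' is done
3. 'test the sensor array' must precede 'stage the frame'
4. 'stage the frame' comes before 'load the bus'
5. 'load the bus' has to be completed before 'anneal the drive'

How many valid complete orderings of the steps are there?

3 steps have no prerequisites ('test the sensor array', 'inspect the gasket', 'balance the harness'), so any of them could come first.
Systematically extending each partial ordering one step at a time and counting, there are 8 complete orderings.

8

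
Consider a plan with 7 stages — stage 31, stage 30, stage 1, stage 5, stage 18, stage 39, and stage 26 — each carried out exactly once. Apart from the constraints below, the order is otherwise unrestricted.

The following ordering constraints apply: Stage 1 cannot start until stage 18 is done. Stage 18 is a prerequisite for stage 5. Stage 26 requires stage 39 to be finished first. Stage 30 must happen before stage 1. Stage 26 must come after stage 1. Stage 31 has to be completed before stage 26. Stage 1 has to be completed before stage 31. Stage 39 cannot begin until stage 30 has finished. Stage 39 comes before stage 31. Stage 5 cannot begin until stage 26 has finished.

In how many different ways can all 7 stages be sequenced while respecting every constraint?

2 stages have no prerequisites (stage 30, stage 18), so any of them could come first.
Counting all ways to extend the partial order to a total order gives 5.

5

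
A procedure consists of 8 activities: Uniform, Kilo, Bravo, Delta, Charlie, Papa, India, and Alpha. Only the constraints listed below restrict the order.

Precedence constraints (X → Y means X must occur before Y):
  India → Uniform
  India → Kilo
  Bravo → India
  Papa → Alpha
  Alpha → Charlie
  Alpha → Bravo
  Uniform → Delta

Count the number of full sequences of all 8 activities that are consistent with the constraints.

18

Only Papa has no prerequisites, so it must go first.
Enumerating by repeatedly choosing an available activity (one whose prerequisites are all placed) gives 18 distinct complete orderings.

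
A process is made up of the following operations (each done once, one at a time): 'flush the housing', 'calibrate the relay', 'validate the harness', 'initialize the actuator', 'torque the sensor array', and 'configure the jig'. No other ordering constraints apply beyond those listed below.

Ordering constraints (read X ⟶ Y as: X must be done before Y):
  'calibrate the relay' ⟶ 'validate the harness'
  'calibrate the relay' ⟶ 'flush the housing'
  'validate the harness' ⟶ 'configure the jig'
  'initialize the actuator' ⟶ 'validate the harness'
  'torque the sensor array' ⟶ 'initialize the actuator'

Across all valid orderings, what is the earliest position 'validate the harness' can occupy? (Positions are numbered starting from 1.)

4

Working backwards through the constraints from 'validate the harness', its full set of required predecessors is 'calibrate the relay', 'initialize the actuator', 'torque the sensor array' — 3 of them.
So at minimum 3 operations come before 'validate the harness', putting 'validate the harness' no earlier than position 4. That position is achievable by scheduling exactly those predecessors first.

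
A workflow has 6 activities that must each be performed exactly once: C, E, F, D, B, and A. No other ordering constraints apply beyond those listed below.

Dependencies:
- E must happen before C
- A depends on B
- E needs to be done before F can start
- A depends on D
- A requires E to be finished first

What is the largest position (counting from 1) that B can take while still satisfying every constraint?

5

Following the constraints forward from B, its only required successor is A.
So at least 1 activity follows B, putting B no later than position 5. That position is achievable by scheduling everything else first.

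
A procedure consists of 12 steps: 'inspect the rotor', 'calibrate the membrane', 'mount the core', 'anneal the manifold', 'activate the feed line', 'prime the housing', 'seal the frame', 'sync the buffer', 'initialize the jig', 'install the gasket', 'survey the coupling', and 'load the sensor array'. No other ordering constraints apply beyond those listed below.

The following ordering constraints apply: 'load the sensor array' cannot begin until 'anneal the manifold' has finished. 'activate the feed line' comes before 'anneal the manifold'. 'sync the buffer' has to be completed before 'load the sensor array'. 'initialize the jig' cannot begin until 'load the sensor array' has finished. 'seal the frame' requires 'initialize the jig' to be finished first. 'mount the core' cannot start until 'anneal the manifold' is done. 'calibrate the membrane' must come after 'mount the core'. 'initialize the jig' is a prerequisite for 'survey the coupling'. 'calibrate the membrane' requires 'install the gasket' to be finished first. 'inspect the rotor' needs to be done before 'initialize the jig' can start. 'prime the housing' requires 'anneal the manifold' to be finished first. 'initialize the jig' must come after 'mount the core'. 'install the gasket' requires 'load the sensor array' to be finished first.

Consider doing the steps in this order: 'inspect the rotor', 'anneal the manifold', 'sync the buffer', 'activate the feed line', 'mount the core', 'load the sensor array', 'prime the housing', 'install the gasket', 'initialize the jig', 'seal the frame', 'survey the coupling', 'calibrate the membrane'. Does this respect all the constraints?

In the proposed order, 'anneal the manifold' appears before 'activate the feed line'.
Since 'activate the feed line' is required before 'anneal the manifold', the ordering is invalid.

No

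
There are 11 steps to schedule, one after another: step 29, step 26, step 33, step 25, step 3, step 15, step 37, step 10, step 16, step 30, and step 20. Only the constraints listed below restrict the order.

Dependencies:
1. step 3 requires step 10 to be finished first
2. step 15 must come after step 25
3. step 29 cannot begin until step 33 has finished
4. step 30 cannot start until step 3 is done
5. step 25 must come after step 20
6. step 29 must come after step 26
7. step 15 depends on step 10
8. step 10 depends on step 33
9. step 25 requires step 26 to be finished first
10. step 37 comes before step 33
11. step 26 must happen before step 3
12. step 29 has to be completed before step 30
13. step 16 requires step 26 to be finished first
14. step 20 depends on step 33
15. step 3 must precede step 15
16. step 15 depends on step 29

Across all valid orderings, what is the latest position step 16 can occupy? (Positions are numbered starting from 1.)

11

Nothing depends on step 16, so it can be the final step, position 11.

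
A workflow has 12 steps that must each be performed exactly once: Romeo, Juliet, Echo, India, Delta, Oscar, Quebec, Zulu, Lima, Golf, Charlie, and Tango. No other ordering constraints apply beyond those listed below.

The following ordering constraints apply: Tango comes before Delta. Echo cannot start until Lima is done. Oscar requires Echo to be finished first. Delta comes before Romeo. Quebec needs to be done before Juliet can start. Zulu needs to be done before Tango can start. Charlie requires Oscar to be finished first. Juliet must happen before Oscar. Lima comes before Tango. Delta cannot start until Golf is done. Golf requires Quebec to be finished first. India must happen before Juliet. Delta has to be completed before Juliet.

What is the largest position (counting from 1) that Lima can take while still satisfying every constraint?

Every step that must follow Lima has to come after it. Tracing all chains starting from Lima, those steps are: Romeo, Juliet, Echo, Delta, Oscar, Charlie, Tango — 7 in total.
So at least 7 steps follow Lima, putting Lima no later than position 5. That position is achievable by scheduling everything else first.

5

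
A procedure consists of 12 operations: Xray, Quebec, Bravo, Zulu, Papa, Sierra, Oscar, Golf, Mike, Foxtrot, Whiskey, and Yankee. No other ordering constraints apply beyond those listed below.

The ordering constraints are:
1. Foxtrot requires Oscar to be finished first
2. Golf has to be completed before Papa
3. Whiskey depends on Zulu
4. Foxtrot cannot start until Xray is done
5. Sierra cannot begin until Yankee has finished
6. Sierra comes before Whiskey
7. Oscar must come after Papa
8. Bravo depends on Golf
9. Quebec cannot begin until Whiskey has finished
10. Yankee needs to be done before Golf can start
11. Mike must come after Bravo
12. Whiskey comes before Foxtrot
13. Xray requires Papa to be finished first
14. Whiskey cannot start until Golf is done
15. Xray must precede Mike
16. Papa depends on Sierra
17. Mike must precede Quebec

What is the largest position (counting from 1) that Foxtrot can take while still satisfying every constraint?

12

No constraint forces any operation after Foxtrot, so it can be placed last, in position 12.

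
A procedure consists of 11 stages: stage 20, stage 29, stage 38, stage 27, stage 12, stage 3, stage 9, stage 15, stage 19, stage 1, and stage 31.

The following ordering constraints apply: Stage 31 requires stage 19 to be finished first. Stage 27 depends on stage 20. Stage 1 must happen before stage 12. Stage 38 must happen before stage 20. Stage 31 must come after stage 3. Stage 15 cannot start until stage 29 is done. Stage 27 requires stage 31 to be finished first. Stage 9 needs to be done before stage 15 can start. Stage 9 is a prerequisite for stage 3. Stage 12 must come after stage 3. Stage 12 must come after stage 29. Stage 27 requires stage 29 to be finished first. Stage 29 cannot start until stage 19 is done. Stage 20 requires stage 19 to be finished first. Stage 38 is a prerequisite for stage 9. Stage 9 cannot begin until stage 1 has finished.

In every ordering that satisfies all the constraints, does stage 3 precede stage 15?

Nothing in the constraints links stage 3 and stage 15; they are unordered relative to each other.
There exist valid orderings with stage 15 before stage 3, so stage 3 is not required to come first.

No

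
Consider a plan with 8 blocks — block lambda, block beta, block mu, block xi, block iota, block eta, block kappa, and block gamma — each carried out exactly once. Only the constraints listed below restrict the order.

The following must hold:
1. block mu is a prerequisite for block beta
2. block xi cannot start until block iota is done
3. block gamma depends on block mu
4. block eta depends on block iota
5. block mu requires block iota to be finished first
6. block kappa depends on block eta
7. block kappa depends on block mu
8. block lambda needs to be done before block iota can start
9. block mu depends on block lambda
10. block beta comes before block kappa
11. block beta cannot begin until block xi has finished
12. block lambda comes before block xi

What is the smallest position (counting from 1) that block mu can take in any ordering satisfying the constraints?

Every block that must precede block mu has to come before it. Tracing all chains that end at block mu, those blocks are: block lambda, block iota — 2 in total.
So at minimum 2 blocks come before block mu, putting block mu no earlier than position 3. That position is achievable by scheduling exactly those predecessors first.

3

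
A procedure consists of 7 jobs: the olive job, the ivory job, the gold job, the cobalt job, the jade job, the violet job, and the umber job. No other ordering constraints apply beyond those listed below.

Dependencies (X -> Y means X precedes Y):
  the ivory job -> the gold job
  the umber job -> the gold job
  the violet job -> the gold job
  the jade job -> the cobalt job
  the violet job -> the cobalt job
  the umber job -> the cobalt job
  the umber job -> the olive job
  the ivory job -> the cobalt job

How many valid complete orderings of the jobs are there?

246

The jobs with no prerequisites are the ivory job, the jade job, the violet job, the umber job; any of them can be placed first.
Systematically extending each partial ordering one job at a time and counting, there are 246 complete orderings.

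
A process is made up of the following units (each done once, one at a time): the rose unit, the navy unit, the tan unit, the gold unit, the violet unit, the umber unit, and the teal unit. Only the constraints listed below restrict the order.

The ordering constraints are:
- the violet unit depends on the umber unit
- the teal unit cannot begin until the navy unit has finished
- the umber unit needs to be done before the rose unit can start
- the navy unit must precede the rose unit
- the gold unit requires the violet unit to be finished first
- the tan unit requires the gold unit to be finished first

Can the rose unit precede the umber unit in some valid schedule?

No

The constraints give a chain the umber unit → the rose unit, which forces the umber unit before the rose unit.
Hence the rose unit can never be scheduled before the umber unit.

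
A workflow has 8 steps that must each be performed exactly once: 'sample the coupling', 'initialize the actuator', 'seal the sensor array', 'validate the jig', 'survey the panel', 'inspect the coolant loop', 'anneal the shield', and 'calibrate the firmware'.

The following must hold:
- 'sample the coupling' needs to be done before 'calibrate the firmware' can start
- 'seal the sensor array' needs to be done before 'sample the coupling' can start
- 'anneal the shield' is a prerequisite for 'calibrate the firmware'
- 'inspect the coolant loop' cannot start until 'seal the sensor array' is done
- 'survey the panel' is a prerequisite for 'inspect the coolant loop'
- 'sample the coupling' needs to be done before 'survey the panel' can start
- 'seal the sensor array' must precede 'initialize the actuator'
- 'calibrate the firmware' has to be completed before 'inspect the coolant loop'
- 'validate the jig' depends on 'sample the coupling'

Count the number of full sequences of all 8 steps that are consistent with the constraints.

209

The steps with no prerequisites are 'seal the sensor array', 'anneal the shield'; any of them can be placed first.
Counting all ways to extend the partial order to a total order gives 209.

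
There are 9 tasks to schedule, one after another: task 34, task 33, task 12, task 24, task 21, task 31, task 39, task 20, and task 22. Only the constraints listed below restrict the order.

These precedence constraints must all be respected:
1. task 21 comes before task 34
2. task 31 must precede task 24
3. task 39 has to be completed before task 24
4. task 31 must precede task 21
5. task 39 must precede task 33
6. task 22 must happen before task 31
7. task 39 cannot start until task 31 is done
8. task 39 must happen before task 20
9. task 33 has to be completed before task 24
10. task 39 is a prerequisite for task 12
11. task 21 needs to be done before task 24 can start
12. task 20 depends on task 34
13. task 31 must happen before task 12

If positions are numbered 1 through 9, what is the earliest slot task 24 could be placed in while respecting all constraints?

6

Working backwards through the constraints from task 24, its full set of required predecessors is task 33, task 21, task 31, task 39, task 22 — 5 of them.
So at minimum 5 tasks come before task 24, putting task 24 no earlier than position 6. That position is achievable by scheduling exactly those predecessors first.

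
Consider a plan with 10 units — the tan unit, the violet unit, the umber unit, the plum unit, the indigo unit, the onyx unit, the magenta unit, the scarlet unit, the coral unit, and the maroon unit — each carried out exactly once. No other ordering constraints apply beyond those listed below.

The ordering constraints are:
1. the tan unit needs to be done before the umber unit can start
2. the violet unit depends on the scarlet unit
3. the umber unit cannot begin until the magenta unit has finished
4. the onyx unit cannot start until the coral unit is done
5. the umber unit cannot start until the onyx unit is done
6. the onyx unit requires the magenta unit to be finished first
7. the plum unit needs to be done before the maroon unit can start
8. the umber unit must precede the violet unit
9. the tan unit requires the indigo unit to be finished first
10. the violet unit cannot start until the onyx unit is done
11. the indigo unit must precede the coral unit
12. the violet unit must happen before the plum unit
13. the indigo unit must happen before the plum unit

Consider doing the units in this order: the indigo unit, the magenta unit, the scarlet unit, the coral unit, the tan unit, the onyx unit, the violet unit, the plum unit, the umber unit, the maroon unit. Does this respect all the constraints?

No

The sequence places the violet unit ahead of the umber unit.
Since the umber unit is required before the violet unit, the ordering is invalid.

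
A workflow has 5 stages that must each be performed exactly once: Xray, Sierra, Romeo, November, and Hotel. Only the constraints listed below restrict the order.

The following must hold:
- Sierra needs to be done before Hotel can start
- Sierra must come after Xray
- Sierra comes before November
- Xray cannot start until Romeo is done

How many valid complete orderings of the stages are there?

2

Romeo is the only stage with nothing required before it, so every ordering starts there.
Enumerating by repeatedly choosing an available stage (one whose prerequisites are all placed) gives 2 distinct complete orderings.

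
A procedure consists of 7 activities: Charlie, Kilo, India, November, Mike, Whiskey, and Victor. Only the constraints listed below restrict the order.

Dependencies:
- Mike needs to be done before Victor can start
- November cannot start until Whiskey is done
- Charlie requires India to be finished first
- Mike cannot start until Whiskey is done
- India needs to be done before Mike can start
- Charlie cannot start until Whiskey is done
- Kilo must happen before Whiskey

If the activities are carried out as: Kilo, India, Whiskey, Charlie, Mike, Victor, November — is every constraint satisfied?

Checking each listed constraint against this order: for instance, Whiskey is in position 3 and November in position 7, so that constraint holds — and the remaining constraints check out the same way.

Yes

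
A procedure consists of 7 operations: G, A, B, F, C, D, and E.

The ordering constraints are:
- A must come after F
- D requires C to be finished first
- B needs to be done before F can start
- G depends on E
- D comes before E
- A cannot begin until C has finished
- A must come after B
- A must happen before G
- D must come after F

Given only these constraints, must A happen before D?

A and D are not related by any chain of constraints.
There exist valid orderings with D before A, so A is not required to come first.

No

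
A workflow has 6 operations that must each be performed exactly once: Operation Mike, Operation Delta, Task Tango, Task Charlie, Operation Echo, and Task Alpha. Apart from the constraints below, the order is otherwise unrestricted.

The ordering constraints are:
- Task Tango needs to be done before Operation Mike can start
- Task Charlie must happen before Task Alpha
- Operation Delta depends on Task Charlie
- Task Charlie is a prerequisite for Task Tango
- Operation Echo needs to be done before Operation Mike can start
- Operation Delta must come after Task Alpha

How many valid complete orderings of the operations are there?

2 operations have no prerequisites (Task Charlie, Operation Echo), so any of them could come first.
Enumerating by repeatedly choosing an available operation (one whose prerequisites are all placed) gives 26 distinct complete orderings.

26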